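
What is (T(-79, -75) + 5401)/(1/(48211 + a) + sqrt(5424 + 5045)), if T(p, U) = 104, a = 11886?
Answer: -66166797/7562071532564 + 75552093986871*sqrt(29)/7562071532564 ≈ 53.803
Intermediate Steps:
(T(-79, -75) + 5401)/(1/(48211 + a) + sqrt(5424 + 5045)) = (104 + 5401)/(1/(48211 + 11886) + sqrt(5424 + 5045)) = 5505/(1/60097 + sqrt(10469)) = 5505/(1/60097 + 19*sqrt(29))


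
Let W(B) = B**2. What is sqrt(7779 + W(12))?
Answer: sqrt(7923) ≈ 89.011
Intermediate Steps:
sqrt(7779 + W(12)) = sqrt(7779 + 12**2) = sqrt(7779 + 144) = sqrt(7923)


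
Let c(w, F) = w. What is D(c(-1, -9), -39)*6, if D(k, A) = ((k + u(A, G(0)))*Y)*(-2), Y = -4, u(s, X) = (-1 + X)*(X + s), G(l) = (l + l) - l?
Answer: 1824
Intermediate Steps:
G(l) = l (G(l) = 2*l - l = l)
D(k, A) = -8*A + 8*k (D(k, A) = ((k + (0**2 - 1*0 - A + 0*A))*(-4))*(-2) = ((k + (0 + 0 - A + 0))*(-4))*(-2) = ((k - A)*(-4))*(-2) = (-4*k + 4*A)*(-2) = -8*A + 8*k)
D(c(-1, -9), -39)*6 = (-8*(-39) + 8*(-1))*6 = (312 - 8)*6 = 304*6 = 1824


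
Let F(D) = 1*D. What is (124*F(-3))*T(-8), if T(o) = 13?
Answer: -4836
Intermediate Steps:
F(D) = D
(124*F(-3))*T(-8) = (124*(-3))*13 = -372*13 = -4836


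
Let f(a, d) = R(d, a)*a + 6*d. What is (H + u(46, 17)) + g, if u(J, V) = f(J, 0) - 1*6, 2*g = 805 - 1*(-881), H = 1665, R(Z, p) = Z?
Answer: 2502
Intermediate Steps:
g = 843 (g = (805 - 1*(-881))/2 = (805 + 881)/2 = (1/2)*1686 = 843)
f(a, d) = 6*d + a*d (f(a, d) = d*a + 6*d = a*d + 6*d = 6*d + a*d)
u(J, V) = -6 (u(J, V) = 0*(6 + J) - 1*6 = 0 - 6 = -6)
(H + u(46, 17)) + g = (1665 - 6) + 843 = 1659 + 843 = 2502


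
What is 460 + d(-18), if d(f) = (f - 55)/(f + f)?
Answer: 16633/36 ≈ 462.03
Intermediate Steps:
d(f) = (-55 + f)/(2*f) (d(f) = (-55 + f)/((2*f)) = (-55 + f)*(1/(2*f)) = (-55 + f)/(2*f))
460 + d(-18) = 460 + (½)*(-55 - 18)/(-18) = 460 + (½)*(-1/18)*(-73) = 460 + 73/36 = 16633/36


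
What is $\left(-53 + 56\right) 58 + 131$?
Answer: $305$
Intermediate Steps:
$\left(-53 + 56\right) 58 + 131 = 3 \cdot 58 + 131 = 174 + 131 = 305$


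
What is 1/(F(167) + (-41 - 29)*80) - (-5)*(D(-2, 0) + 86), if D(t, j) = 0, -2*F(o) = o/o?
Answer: 4816428/11201 ≈ 430.00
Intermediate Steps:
F(o) = -½ (F(o) = -o/(2*o) = -½*1 = -½)
1/(F(167) + (-41 - 29)*80) - (-5)*(D(-2, 0) + 86) = 1/(-½ + (-41 - 29)*80) - (-5)*(0 + 86) = 1/(-½ - 70*80) - (-5)*86 = 1/(-½ - 5600) - 1*(-430) = 1/(-11201/2) + 430 = -2/11201 + 430 = 4816428/11201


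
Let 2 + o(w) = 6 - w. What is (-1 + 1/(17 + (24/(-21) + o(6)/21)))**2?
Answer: 96100/109561 ≈ 0.87714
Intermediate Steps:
o(w) = 4 - w (o(w) = -2 + (6 - w) = 4 - w)
(-1 + 1/(17 + (24/(-21) + o(6)/21)))**2 = (-1 + 1/(17 + (24/(-21) + (4 - 1*6)/21)))**2 = (-1 + 1/(17 + (24*(-1/21) + (4 - 6)*(1/21))))**2 = (-1 + 1/(17 + (-8/7 - 2*1/21)))**2 = (-1 + 1/(17 + (-8/7 - 2/21)))**2 = (-1 + 1/(17 - 26/21))**2 = (-1 + 1/(331/21))**2 = (-1 + 21/331)**2 = (-310/331)**2 = 96100/109561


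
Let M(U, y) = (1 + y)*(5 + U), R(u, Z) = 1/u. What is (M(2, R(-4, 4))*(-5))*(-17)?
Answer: 1785/4 ≈ 446.25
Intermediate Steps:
(M(2, R(-4, 4))*(-5))*(-17) = ((5 + 2 + 5/(-4) + 2/(-4))*(-5))*(-17) = ((5 + 2 + 5*(-¼) + 2*(-¼))*(-5))*(-17) = ((5 + 2 - 5/4 - ½)*(-5))*(-17) = ((21/4)*(-5))*(-17) = -105/4*(-17) = 1785/4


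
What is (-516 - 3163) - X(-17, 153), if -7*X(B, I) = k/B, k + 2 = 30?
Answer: -62547/17 ≈ -3679.2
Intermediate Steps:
k = 28 (k = -2 + 30 = 28)
X(B, I) = -4/B
(-516 - 3163) - X(-17, 153) = (-516 - 3163) - (-4)/(-17) = -3679 - (-4)*(-1)/17 = -3679 - 1*4/17 = -3679 - 4/17 = -62547/17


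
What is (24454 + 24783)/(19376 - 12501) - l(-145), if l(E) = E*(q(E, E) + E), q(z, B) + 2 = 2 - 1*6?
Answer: -150478888/6875 ≈ -21888.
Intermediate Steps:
q(z, B) = -6 (q(z, B) = -2 + (2 - 1*6) = -2 + (2 - 6) = -2 - 4 = -6)
l(E) = E*(-6 + E)
(24454 + 24783)/(19376 - 12501) - l(-145) = (24454 + 24783)/(19376 - 12501) - (-145)*(-6 - 145) = 49237/6875 - (-145)*(-151) = 49237*(1/6875) - 1*21895 = 49237/6875 - 21895 = -150478888/6875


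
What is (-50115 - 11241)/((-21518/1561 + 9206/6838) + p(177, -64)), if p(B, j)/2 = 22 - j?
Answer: -46780084572/121655627 ≈ -384.53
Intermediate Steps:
p(B, j) = 44 - 2*j (p(B, j) = 2*(22 - j) = 44 - 2*j)
(-50115 - 11241)/((-21518/1561 + 9206/6838) + p(177, -64)) = (-50115 - 11241)/((-21518/1561 + 9206/6838) + (44 - 2*(-64))) = -61356/((-21518*1/1561 + 9206*(1/6838)) + (44 + 128)) = -61356/((-3074/223 + 4603/3419) + 172) = -61356/(-9483537/762437 + 172) = -61356/121655627/762437 = -61356*762437/121655627 = -46780084572/121655627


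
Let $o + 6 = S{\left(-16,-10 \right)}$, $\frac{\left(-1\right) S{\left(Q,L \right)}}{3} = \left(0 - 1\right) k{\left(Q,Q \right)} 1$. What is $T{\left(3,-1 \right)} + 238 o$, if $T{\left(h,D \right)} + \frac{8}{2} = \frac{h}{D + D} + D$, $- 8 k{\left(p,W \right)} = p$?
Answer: $- \frac{13}{2} \approx -6.5$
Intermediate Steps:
$k{\left(p,W \right)} = - \frac{p}{8}$
$T{\left(h,D \right)} = -4 + D + \frac{h}{2 D}$ ($T{\left(h,D \right)} = -4 + \left(\frac{h}{D + D} + D\right) = -4 + \left(\frac{h}{2 D} + D\right) = -4 + \left(D + \frac{h}{2 D}\right) = -4 + D + \frac{h}{2 D}$)
$S{\left(Q,L \right)} = - \frac{3 Q}{8}$ ($S{\left(Q,L \right)} = - 3 \left(0 - 1\right) \left(- \frac{Q}{8}\right) 1 = - 3 - \frac{\left(-1\right) Q}{8} \cdot 1 = - 3 \frac{Q}{8} \cdot 1 = - 3 \frac{Q}{8} = - \frac{3 Q}{8}$)
$o = 0$ ($o = -6 - -6 = -6 + 6 = 0$)
$T{\left(3,-1 \right)} + 238 o = \left(-4 - 1 + \frac{1}{2} \cdot 3 \frac{1}{-1}\right) + 238 \cdot 0 = \left(-4 - 1 + \frac{1}{2} \cdot 3 \left(-1\right)\right) + 0 = \left(-4 - 1 - \frac{3}{2}\right) + 0 = - \frac{13}{2} + 0 = - \frac{13}{2}$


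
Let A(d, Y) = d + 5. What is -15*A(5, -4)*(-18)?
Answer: 2700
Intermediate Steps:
A(d, Y) = 5 + d
-15*A(5, -4)*(-18) = -15*(5 + 5)*(-18) = -15*10*(-18) = -150*(-18) = 2700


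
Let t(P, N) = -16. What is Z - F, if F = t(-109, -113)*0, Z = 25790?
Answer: 25790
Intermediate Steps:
F = 0 (F = -16*0 = 0)
Z - F = 25790 - 1*0 = 25790 + 0 = 25790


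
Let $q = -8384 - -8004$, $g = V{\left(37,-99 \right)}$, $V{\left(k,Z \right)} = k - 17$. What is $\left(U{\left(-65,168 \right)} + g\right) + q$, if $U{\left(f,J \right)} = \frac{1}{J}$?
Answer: $- \frac{60479}{168} \approx -359.99$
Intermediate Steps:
$V{\left(k,Z \right)} = -17 + k$ ($V{\left(k,Z \right)} = k - 17 = -17 + k$)
$g = 20$ ($g = -17 + 37 = 20$)
$q = -380$ ($q = -8384 + 8004 = -380$)
$\left(U{\left(-65,168 \right)} + g\right) + q = \left(\frac{1}{168} + 20\right) - 380 = \frac{3361}{168} - 380 = - \frac{60479}{168}$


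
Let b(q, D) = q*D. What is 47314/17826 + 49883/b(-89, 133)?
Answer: -164579270/105503181 ≈ -1.5599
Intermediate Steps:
b(q, D) = D*q
47314/17826 + 49883/b(-89, 133) = 47314/17826 + 49883/((133*(-89))) = 47314*(1/17826) + 49883/(-11837) = 23657/8913 + 49883*(-1/11837) = 23657/8913 - 49883/11837 = -164579270/105503181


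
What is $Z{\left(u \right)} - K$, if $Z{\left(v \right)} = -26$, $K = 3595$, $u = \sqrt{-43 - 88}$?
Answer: $-3621$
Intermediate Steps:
$u = i \sqrt{131}$ ($u = \sqrt{-131} = i \sqrt{131} \approx 11.446 i$)
$Z{\left(u \right)} - K = -26 - 3595 = -3621$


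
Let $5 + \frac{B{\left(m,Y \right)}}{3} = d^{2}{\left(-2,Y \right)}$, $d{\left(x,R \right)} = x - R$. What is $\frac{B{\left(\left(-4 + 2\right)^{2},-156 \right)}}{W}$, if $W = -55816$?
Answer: $- \frac{71133}{55816} \approx -1.2744$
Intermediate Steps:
$B{\left(m,Y \right)} = -15 + 3 \left(-2 - Y\right)^{2}$
$\frac{B{\left(\left(-4 + 2\right)^{2},-156 \right)}}{W} = \frac{-15 + 3 \left(2 - 156\right)^{2}}{-55816} = \left(-15 + 3 \left(-154\right)^{2}\right) \left(- \frac{1}{55816}\right) = \left(-15 + 3 \cdot 23716\right) \left(- \frac{1}{55816}\right) = \left(-15 + 71148\right) \left(- \frac{1}{55816}\right) = 71133 \left(- \frac{1}{55816}\right) = - \frac{71133}{55816}$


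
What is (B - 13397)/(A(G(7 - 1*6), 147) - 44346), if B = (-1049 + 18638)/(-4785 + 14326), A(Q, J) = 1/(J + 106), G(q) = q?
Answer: 32334206564/107045602517 ≈ 0.30206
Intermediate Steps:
A(Q, J) = 1/(106 + J)
B = 17589/9541 ≈ 1.8435
(B - 13397)/(A(G(7 - 1*6), 147) - 44346) = (17589/9541 - 13397)/(1/(106 + 147) - 44346) = -127803188/(9541*(1/253 - 44346)) = -127803188/(9541*(-11219537/253)) = -127803188/9541*(-253/11219537) = 32334206564/107045602517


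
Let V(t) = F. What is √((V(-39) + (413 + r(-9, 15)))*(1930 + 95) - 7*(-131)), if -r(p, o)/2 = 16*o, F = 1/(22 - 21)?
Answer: I*√132733 ≈ 364.33*I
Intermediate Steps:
F = 1 (F = 1/1 = 1)
r(p, o) = -32*o
V(t) = 1
√((V(-39) + (413 + r(-9, 15)))*(1930 + 95) - 7*(-131)) = √((1 + (413 - 32*15))*(1930 + 95) - 7*(-131)) = √((1 + (413 - 480))*2025 + 917) = √((1 - 67)*2025 + 917) = √(-66*2025 + 917) = √(-133650 + 917) = √(-132733) = I*√132733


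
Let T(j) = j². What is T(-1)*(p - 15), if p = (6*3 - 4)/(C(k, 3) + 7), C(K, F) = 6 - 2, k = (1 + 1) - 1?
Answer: -151/11 ≈ -13.727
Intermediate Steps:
k = 1 (k = 2 - 1 = 1)
C(K, F) = 4
p = 14/11 (p = (6*3 - 4)/(4 + 7) = (18 - 4)/11 = 14*(1/11) = 14/11 ≈ 1.2727)
T(-1)*(p - 15) = (-1)²*(14/11 - 15) = 1*(-151/11) = -151/11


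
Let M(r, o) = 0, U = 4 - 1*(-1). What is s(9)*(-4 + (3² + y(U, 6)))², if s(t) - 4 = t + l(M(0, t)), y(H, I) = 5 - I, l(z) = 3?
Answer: 256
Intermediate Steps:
U = 5 (U = 4 + 1 = 5)
s(t) = 7 + t (s(t) = 4 + (t + 3) = 4 + (3 + t) = 7 + t)
s(9)*(-4 + (3² + y(U, 6)))² = (7 + 9)*(-4 + (3² + (5 - 1*6)))² = 16*(-4 + (9 + (5 - 6)))² = 16*(-4 + (9 - 1))² = 16*(-4 + 8)² = 16*4² = 16*16 = 256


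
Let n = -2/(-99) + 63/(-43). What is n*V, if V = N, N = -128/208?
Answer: 49208/55341 ≈ 0.88918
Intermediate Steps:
n = -6151/4257 (n = -2*(-1/99) + 63*(-1/43) = 2/99 - 63/43 = -6151/4257 ≈ -1.4449)
N = -8/13 (N = -128*1/208 = -8/13 ≈ -0.61539)
V = -8/13 ≈ -0.61539
n*V = -6151/4257*(-8/13) = 49208/55341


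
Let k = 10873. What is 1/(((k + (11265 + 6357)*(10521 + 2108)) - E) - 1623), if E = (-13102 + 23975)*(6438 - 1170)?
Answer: 1/165278524 ≈ 6.0504e-9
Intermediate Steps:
E = 57278964 (E = 10873*5268 = 57278964)
1/(((k + (11265 + 6357)*(10521 + 2108)) - E) - 1623) = 1/(((10873 + (11265 + 6357)*(10521 + 2108)) - 1*57278964) - 1623) = 1/(((10873 + 17622*12629) - 57278964) - 1623) = 1/(((10873 + 222548238) - 57278964) - 1623) = 1/((222559111 - 57278964) - 1623) = 1/(165280147 - 1623) = 1/165278524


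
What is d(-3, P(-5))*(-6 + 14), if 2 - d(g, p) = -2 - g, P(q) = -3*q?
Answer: 8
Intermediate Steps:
d(g, p) = 4 + g (d(g, p) = 2 - (-2 - g) = 2 + (2 + g) = 4 + g)
d(-3, P(-5))*(-6 + 14) = (4 - 3)*(-6 + 14) = 1*8 = 8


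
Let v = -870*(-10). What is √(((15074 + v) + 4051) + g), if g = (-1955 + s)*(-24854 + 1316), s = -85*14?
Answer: 3*√8228315 ≈ 8605.5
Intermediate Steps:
v = 8700
s = -1190
g = 74027010 (g = (-1955 - 1190)*(-24854 + 1316) = -3145*(-23538) = 74027010)
√(((15074 + v) + 4051) + g) = √(((15074 + 8700) + 4051) + 74027010) = √((23774 + 4051) + 74027010) = √(27825 + 74027010) = √74054835 = 3*√8228315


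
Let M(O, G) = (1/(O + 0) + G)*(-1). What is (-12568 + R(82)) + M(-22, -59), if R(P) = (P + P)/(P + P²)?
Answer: -22841307/1826 ≈ -12509.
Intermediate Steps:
R(P) = 2*P/(P + P²) (R(P) = (2*P)/(P + P²) = 2*P/(P + P²))
M(O, G) = -G - 1/O (M(O, G) = (1/O + G)*(-1) = (G + 1/O)*(-1) = -G - 1/O)
(-12568 + R(82)) + M(-22, -59) = (-12568 + 2/(1 + 82)) + (-1*(-59) - 1/(-22)) = (-12568 + 2/83) + (59 - 1*(-1/22)) = (-12568 + 2*(1/83)) + (59 + 1/22) = (-12568 + 2/83) + 1299/22 = -1043142/83 + 1299/22 = -22841307/1826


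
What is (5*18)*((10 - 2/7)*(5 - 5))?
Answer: 0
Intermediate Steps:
(5*18)*((10 - 2/7)*(5 - 5)) = 90*((10 - 2*⅐)*0) = 90*((10 - 2/7)*0) = 90*((68/7)*0) = 90*0 = 0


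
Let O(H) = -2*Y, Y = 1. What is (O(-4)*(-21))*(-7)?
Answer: -294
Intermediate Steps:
O(H) = -2 (O(H) = -2*1 = -2)
(O(-4)*(-21))*(-7) = -2*(-21)*(-7) = 42*(-7) = -294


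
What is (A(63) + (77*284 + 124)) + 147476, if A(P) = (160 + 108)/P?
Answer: 10676752/63 ≈ 1.6947e+5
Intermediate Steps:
A(P) = 268/P
(A(63) + (77*284 + 124)) + 147476 = (268/63 + (77*284 + 124)) + 147476 = (268*(1/63) + (21868 + 124)) + 147476 = (268/63 + 21992) + 147476 = 1385764/63 + 147476 = 10676752/63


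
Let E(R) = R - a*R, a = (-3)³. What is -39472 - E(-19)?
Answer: -38940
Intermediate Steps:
a = -27
E(R) = 28*R (E(R) = R - (-27)*R = R + 27*R = 28*R)
-39472 - E(-19) = -39472 - 28*(-19) = -39472 - 1*(-532) = -39472 + 532 = -38940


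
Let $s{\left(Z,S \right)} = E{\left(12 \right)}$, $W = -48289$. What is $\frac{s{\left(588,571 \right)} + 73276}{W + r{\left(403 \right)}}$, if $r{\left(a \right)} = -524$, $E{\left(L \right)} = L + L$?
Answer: $- \frac{73300}{48813} \approx -1.5016$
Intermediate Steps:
$E{\left(L \right)} = 2 L$
$s{\left(Z,S \right)} = 24$ ($s{\left(Z,S \right)} = 2 \cdot 12 = 24$)
$\frac{s{\left(588,571 \right)} + 73276}{W + r{\left(403 \right)}} = \frac{24 + 73276}{-48289 - 524} = \frac{73300}{-48813} = 73300 \left(- \frac{1}{48813}\right) = - \frac{73300}{48813}$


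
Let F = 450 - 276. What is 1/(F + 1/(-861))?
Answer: 861/149813 ≈ 0.0057472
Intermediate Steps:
F = 174
1/(F + 1/(-861)) = 1/(174 + 1/(-861)) = 1/(174 - 1/861) = 1/(149813/861) = 861/149813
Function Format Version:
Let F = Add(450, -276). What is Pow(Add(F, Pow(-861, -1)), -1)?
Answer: Rational(861, 149813) ≈ 0.0057472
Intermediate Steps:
F = 174
Pow(Add(F, Pow(-861, -1)), -1) = Pow(Add(174, Pow(-861, -1)), -1) = Pow(Add(174, Rational(-1, 861)), -1) = Pow(Rational(149813, 861), -1) = Rational(861, 149813)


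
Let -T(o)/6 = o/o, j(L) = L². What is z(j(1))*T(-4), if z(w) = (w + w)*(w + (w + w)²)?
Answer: -60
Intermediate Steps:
z(w) = 2*w*(w + 4*w²) (z(w) = (2*w)*(w + (2*w)²) = (2*w)*(w + 4*w²) = 2*w*(w + 4*w²))
T(o) = -6 (T(o) = -6*o/o = -6*1 = -6)
z(j(1))*T(-4) = ((1²)²*(2 + 8*1²))*(-6) = (1²*(2 + 8*1))*(-6) = (1*(2 + 8))*(-6) = (1*10)*(-6) = 10*(-6) = -60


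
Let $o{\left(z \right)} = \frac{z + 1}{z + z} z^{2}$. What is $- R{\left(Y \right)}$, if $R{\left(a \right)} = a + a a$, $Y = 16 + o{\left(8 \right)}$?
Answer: $-2756$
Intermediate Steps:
$o{\left(z \right)} = \frac{z \left(1 + z\right)}{2}$ ($o{\left(z \right)} = \frac{1 + z}{2 z} z^{2} = \frac{z \left(1 + z\right)}{2}$)
$Y = 52$ ($Y = 16 + \frac{1}{2} \cdot 8 \left(1 + 8\right) = 16 + \frac{1}{2} \cdot 8 \cdot 9 = 16 + 36 = 52$)
$R{\left(a \right)} = a + a^{2}$
$- R{\left(Y \right)} = - 52 \left(1 + 52\right) = - 52 \cdot 53 = \left(-1\right) 2756 = -2756$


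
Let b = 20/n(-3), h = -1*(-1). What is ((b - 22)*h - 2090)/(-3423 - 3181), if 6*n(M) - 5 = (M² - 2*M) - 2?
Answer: 1579/4953 ≈ 0.31880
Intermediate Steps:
h = 1
n(M) = ½ - M/3 + M²/6 (n(M) = ⅚ + ((M² - 2*M) - 2)/6 = ⅚ + (-2 + M² - 2*M)/6 = ⅚ + (-⅓ - M/3 + M²/6) = ½ - M/3 + M²/6)
b = 20/3 (b = 20/(½ - ⅓*(-3) + (⅙)*(-3)²) = 20/(½ + 1 + (⅙)*9) = 20/(½ + 1 + 3/2) = 20/3 ≈ 6.6667)
((b - 22)*h - 2090)/(-3423 - 3181) = ((20/3 - 22)*1 - 2090)/(-3423 - 3181) = (-46/3*1 - 2090)/(-6604) = (-46/3 - 2090)*(-1/6604) = -6316/3*(-1/6604) = 1579/4953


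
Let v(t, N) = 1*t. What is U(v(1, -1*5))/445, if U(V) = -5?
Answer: -1/89 ≈ -0.011236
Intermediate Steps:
v(t, N) = t
U(v(1, -1*5))/445 = -5/445 = -5*1/445 = -1/89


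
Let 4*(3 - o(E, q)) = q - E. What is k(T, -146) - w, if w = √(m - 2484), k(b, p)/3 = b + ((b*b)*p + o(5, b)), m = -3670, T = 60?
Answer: -6306609/4 - I*√6154 ≈ -1.5767e+6 - 78.447*I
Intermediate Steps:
o(E, q) = 3 - q/4 + E/4 (o(E, q) = 3 - (q - E)/4 = 3 + (-q/4 + E/4) = 3 - q/4 + E/4)
k(b, p) = 51/4 + 9*b/4 + 3*p*b² (k(b, p) = 3*(b + ((b*b)*p + (3 - b/4 + (¼)*5))) = 3*(b + (b²*p + (3 - b/4 + 5/4))) = 3*(b + (p*b² + (17/4 - b/4))) = 3*(b + (17/4 - b/4 + p*b²)) = 3*(17/4 + 3*b/4 + p*b²) = 51/4 + 9*b/4 + 3*p*b²)
w = I*√6154 (w = √(-3670 - 2484) = √(-6154) = I*√6154 ≈ 78.447*I)
k(T, -146) - w = (51/4 + (9/4)*60 + 3*(-146)*60²) - I*√6154 = (51/4 + 135 + 3*(-146)*3600) - I*√6154 = (51/4 + 135 - 1576800) - I*√6154 = -6306609/4 - I*√6154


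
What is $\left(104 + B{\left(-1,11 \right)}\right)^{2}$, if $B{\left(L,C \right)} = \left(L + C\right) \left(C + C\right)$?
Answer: $104976$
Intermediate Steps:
$B{\left(L,C \right)} = 2 C \left(C + L\right)$ ($B{\left(L,C \right)} = \left(C + L\right) 2 C = 2 C \left(C + L\right)$)
$\left(104 + B{\left(-1,11 \right)}\right)^{2} = \left(104 + 2 \cdot 11 \left(11 - 1\right)\right)^{2} = \left(104 + 2 \cdot 11 \cdot 10\right)^{2} = \left(104 + 220\right)^{2} = 324^{2} = 104976$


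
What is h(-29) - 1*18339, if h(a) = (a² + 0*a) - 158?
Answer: -17656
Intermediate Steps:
h(a) = -158 + a² (h(a) = (a² + 0) - 158 = a² - 158 = -158 + a²)
h(-29) - 1*18339 = (-158 + (-29)²) - 1*18339 = (-158 + 841) - 18339 = 683 - 18339 = -17656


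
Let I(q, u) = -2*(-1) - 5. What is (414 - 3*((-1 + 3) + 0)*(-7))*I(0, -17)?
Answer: -1368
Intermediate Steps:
I(q, u) = -3 (I(q, u) = 2 - 5 = -3)
(414 - 3*((-1 + 3) + 0)*(-7))*I(0, -17) = (414 - 3*((-1 + 3) + 0)*(-7))*(-3) = (414 - 3*(2 + 0)*(-7))*(-3) = (414 - 3*2*(-7))*(-3) = (414 - 6*(-7))*(-3) = (414 + 42)*(-3) = 456*(-3) = -1368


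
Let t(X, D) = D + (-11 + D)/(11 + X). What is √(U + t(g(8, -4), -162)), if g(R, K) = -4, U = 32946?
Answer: √1605205/7 ≈ 181.00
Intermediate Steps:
t(X, D) = D + (-11 + D)/(11 + X)
√(U + t(g(8, -4), -162)) = √(32946 + (-11 + 12*(-162) - 162*(-4))/(11 - 4)) = √(32946 + (-11 - 1944 + 648)/7) = √(32946 + (⅐)*(-1307)) = √(32946 - 1307/7) = √(229315/7) = √1605205/7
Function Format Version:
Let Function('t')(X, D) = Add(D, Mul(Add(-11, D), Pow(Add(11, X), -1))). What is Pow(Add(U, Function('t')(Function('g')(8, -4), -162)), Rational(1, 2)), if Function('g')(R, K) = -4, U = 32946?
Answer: Mul(Rational(1, 7), Pow(1605205, Rational(1, 2))) ≈ 181.00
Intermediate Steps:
Function('t')(X, D) = Add(D, Mul(Pow(Add(11, X), -1), Add(-11, D)))
Pow(Add(U, Function('t')(Function('g')(8, -4), -162)), Rational(1, 2)) = Pow(Add(32946, Mul(Pow(Add(11, -4), -1), Add(-11, Mul(12, -162), Mul(-162, -4)))), Rational(1, 2)) = Pow(Add(32946, Mul(Pow(7, -1), Add(-11, -1944, 648))), Rational(1, 2)) = Pow(Add(32946, Mul(Rational(1, 7), -1307)), Rational(1, 2)) = Pow(Add(32946, Rational(-1307, 7)), Rational(1, 2)) = Pow(Rational(229315, 7), Rational(1, 2)) = Mul(Rational(1, 7), Pow(1605205, Rational(1, 2)))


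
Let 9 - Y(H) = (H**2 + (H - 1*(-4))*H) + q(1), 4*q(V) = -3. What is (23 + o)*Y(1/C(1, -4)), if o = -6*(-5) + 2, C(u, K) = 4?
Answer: 3795/8 ≈ 474.38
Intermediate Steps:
q(V) = -3/4 (q(V) = (1/4)*(-3) = -3/4)
o = 32 (o = 30 + 2 = 32)
Y(H) = 39/4 - H**2 - H*(4 + H) (Y(H) = 9 - ((H**2 + (H - 1*(-4))*H) - 3/4) = 9 - ((H**2 + (H + 4)*H) - 3/4) = 9 - ((H**2 + (4 + H)*H) - 3/4) = 9 - ((H**2 + H*(4 + H)) - 3/4) = 9 - (-3/4 + H**2 + H*(4 + H)) = 9 + (3/4 - H**2 - H*(4 + H)) = 39/4 - H**2 - H*(4 + H))
(23 + o)*Y(1/C(1, -4)) = (23 + 32)*(39/4 - 4/4 - 2*(1/4)**2) = 55*(39/4 - 4*1/4 - 2*(1/4)**2) = 55*(39/4 - 1 - 2*1/16) = 55*(39/4 - 1 - 1/8) = 55*(69/8) = 3795/8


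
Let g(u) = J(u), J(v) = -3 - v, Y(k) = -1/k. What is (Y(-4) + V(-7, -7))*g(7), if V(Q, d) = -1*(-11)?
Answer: -225/2 ≈ -112.50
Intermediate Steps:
V(Q, d) = 11
g(u) = -3 - u
(Y(-4) + V(-7, -7))*g(7) = (-1/(-4) + 11)*(-3 - 1*7) = (-1*(-¼) + 11)*(-3 - 7) = (¼ + 11)*(-10) = (45/4)*(-10) = -225/2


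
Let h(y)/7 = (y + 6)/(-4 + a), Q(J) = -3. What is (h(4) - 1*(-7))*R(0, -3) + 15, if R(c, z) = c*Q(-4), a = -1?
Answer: 15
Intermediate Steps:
h(y) = -42/5 - 7*y/5 (h(y) = 7*((y + 6)/(-4 - 1)) = 7*((6 + y)/(-5)) = 7*((6 + y)*(-⅕)) = 7*(-6/5 - y/5) = -42/5 - 7*y/5)
R(c, z) = -3*c (R(c, z) = c*(-3) = -3*c)
(h(4) - 1*(-7))*R(0, -3) + 15 = ((-42/5 - 7/5*4) - 1*(-7))*(-3*0) + 15 = ((-42/5 - 28/5) + 7)*0 + 15 = (-14 + 7)*0 + 15 = -7*0 + 15 = 0 + 15 = 15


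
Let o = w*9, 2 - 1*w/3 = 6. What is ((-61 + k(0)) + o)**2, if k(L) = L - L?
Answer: 28561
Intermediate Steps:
w = -12 (w = 6 - 3*6 = 6 - 18 = -12)
k(L) = 0
o = -108 (o = -12*9 = -108)
((-61 + k(0)) + o)**2 = ((-61 + 0) - 108)**2 = (-61 - 108)**2 = (-169)**2 = 28561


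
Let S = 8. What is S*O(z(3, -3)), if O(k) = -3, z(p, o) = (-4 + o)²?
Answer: -24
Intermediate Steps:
S*O(z(3, -3)) = 8*(-3) = -24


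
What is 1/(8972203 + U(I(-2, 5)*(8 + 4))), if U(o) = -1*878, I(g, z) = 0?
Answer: 1/8971325 ≈ 1.1147e-7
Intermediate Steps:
U(o) = -878
1/(8972203 + U(I(-2, 5)*(8 + 4))) = 1/(8972203 - 878) = 1/8971325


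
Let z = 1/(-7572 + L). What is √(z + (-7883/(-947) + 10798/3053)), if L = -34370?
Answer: √174410807473920818252518/121262332922 ≈ 3.4440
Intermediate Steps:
z = -1/41942 (z = 1/(-7572 - 34370) = 1/(-41942) = -1/41942 ≈ -2.3842e-5)
√(z + (-7883/(-947) + 10798/3053)) = √(-1/41942 + (-7883/(-947) + 10798/3053)) = √(-1/41942 + (-7883*(-1/947) + 10798*(1/3053))) = √(-1/41942 + (7883/947 + 10798/3053)) = √(-1/41942 + 34292505/2891191) = √(1438293353519/121262332922) = √174410807473920818252518/121262332922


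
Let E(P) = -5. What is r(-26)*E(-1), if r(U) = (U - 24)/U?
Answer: -125/13 ≈ -9.6154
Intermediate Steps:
r(U) = (-24 + U)/U
r(-26)*E(-1) = ((-24 - 26)/(-26))*(-5) = -1/26*(-50)*(-5) = (25/13)*(-5) = -125/13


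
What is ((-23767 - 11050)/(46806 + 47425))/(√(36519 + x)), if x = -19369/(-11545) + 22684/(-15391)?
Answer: -34817*√288258989907644431845/305735508169336362 ≈ -0.0019335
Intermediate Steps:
x = 36221499/177689095 (x = -19369*(-1/11545) + 22684*(-1/15391) = 19369/11545 - 22684/15391 = 36221499/177689095 ≈ 0.20385)
((-23767 - 11050)/(46806 + 47425))/(√(36519 + x)) = ((-23767 - 11050)/(46806 + 47425))/(√(36519 + 36221499/177689095)) = (-34817/94231)/(√(6489064281804/177689095)) = (-34817*1/94231)/((2*√288258989907644431845/177689095)) = -34817*√288258989907644431845/305735508169336362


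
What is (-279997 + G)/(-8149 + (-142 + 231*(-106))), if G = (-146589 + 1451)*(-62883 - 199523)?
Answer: -38084802031/32777 ≈ -1.1619e+6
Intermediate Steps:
G = 38085082028 (G = -145138*(-262406) = 38085082028)
(-279997 + G)/(-8149 + (-142 + 231*(-106))) = (-279997 + 38085082028)/(-8149 + (-142 + 231*(-106))) = 38084802031/(-8149 + (-142 - 24486)) = 38084802031/(-8149 - 24628) = 38084802031/(-32777) = 38084802031*(-1/32777) = -38084802031/32777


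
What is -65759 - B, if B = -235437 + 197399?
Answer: -27721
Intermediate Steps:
B = -38038
-65759 - B = -65759 - 1*(-38038) = -65759 + 38038 = -27721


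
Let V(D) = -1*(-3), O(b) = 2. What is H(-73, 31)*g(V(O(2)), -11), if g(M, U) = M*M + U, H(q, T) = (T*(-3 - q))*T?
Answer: -134540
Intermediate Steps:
V(D) = 3
H(q, T) = T²*(-3 - q)
g(M, U) = U + M² (g(M, U) = M² + U = U + M²)
H(-73, 31)*g(V(O(2)), -11) = (31²*(-3 - 1*(-73)))*(-11 + 3²) = (961*(-3 + 73))*(-11 + 9) = (961*70)*(-2) = 67270*(-2) = -134540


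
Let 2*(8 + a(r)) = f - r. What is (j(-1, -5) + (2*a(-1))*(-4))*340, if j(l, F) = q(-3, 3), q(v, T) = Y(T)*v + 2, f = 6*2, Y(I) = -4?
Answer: 8840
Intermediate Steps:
f = 12
q(v, T) = 2 - 4*v (q(v, T) = -4*v + 2 = 2 - 4*v)
a(r) = -2 - r/2 (a(r) = -8 + (12 - r)/2 = -8 + (6 - r/2) = -2 - r/2)
j(l, F) = 14 (j(l, F) = 2 - 4*(-3) = 2 + 12 = 14)
(j(-1, -5) + (2*a(-1))*(-4))*340 = (14 + (2*(-2 - ½*(-1)))*(-4))*340 = (14 + (2*(-2 + ½))*(-4))*340 = (14 + (2*(-3/2))*(-4))*340 = (14 - 3*(-4))*340 = (14 + 12)*340 = 26*340 = 8840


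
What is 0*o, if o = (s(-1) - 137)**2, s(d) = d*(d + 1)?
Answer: 0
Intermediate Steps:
s(d) = d*(1 + d)
o = 18769 (o = (-(1 - 1) - 137)**2 = (-1*0 - 137)**2 = (0 - 137)**2 = (-137)**2 = 18769)
0*o = 0*18769 = 0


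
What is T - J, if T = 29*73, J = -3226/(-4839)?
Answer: 6349/3 ≈ 2116.3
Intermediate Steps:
J = 2/3 (J = -3226*(-1/4839) = 2/3 ≈ 0.66667)
T = 2117
T - J = 2117 - 1*2/3 = 2117 - 2/3 = 6349/3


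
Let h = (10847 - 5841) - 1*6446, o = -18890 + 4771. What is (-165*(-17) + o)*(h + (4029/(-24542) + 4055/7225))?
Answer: 288806322861551/17731595 ≈ 1.6288e+7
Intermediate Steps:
o = -14119
h = -1440 (h = 5006 - 6446 = -1440)
(-165*(-17) + o)*(h + (4029/(-24542) + 4055/7225)) = (-165*(-17) - 14119)*(-1440 + (4029/(-24542) + 4055/7225)) = (2805 - 14119)*(-1440 + (4029*(-1/24542) + 4055*(1/7225))) = -11314*(-1440 + (-4029/24542 + 811/1445)) = -11314*(-1440 + 14081657/35463190) = -11314*(-51052911943/35463190) = 288806322861551/17731595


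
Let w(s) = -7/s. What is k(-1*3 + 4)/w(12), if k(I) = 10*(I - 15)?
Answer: 240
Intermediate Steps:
k(I) = -150 + 10*I (k(I) = 10*(-15 + I) = -150 + 10*I)
k(-1*3 + 4)/w(12) = (-150 + 10*(-1*3 + 4))/((-7/12)) = (-150 + 10*(-3 + 4))/((-7*1/12)) = (-150 + 10*1)/(-7/12) = (-150 + 10)*(-12/7) = -140*(-12/7) = 240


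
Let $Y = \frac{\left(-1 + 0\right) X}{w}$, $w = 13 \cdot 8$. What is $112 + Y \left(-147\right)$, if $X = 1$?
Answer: $\frac{11795}{104} \approx 113.41$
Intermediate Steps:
$w = 104$
$Y = - \frac{1}{104}$ ($Y = \frac{\left(-1 + 0\right) 1}{104} = \left(-1\right) 1 \cdot \frac{1}{104} = \left(-1\right) \frac{1}{104} = - \frac{1}{104} \approx -0.0096154$)
$112 + Y \left(-147\right) = 112 - - \frac{147}{104} = 112 + \frac{147}{104} = \frac{11795}{104}$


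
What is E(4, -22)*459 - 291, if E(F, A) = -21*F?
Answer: -38847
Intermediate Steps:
E(4, -22)*459 - 291 = -21*4*459 - 291 = -84*459 - 291 = -38556 - 291 = -38847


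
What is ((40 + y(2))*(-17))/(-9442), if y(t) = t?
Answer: 357/4721 ≈ 0.075620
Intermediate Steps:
((40 + y(2))*(-17))/(-9442) = ((40 + 2)*(-17))/(-9442) = (42*(-17))*(-1/9442) = -714*(-1/9442) = 357/4721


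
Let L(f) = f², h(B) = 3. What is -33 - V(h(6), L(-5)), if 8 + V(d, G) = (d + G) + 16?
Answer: -69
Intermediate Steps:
V(d, G) = 8 + G + d (V(d, G) = -8 + ((d + G) + 16) = -8 + ((G + d) + 16) = -8 + (16 + G + d) = 8 + G + d)
-33 - V(h(6), L(-5)) = -33 - (8 + (-5)² + 3) = -33 - (8 + 25 + 3) = -33 - 1*36 = -33 - 36 = -69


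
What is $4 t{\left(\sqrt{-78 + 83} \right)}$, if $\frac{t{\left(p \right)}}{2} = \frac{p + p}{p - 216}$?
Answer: $- \frac{80}{46651} - \frac{3456 \sqrt{5}}{46651} \approx -0.16737$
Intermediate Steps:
$t{\left(p \right)} = \frac{4 p}{-216 + p}$ ($t{\left(p \right)} = 2 \frac{p + p}{p - 216} = 2 \frac{2 p}{-216 + p} = \frac{4 p}{-216 + p}$)
$4 t{\left(\sqrt{-78 + 83} \right)} = 4 \frac{4 \sqrt{-78 + 83}}{-216 + \sqrt{-78 + 83}} = 4 \frac{4 \sqrt{5}}{-216 + \sqrt{5}} = \frac{16 \sqrt{5}}{-216 + \sqrt{5}}$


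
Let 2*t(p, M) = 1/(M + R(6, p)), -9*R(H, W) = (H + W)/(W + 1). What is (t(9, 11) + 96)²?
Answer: 38975049/4225 ≈ 9224.9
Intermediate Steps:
R(H, W) = -(H + W)/(9*(1 + W)) (R(H, W) = -(H + W)/(9*(W + 1)) = -(H + W)/(9*(1 + W)))
t(p, M) = 1/(2*(M + (-6 - p)/(9*(1 + p)))) (t(p, M) = 1/(2*(M + (-1*6 - p)/(9*(1 + p)))) = 1/(2*(M + (-6 - p)/(9*(1 + p)))))
(t(9, 11) + 96)² = (9*(1 + 9)/(2*(-6 - 1*9 + 9*11*(1 + 9))) + 96)² = ((9/2)*10/(-6 - 9 + 9*11*10) + 96)² = ((9/2)*10/(-6 - 9 + 990) + 96)² = ((9/2)*10/975 + 96)² = ((9/2)*(1/975)*10 + 96)² = (3/65 + 96)² = (6243/65)² = 38975049/4225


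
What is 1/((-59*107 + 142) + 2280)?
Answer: -1/3891 ≈ -0.00025700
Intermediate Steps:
1/((-59*107 + 142) + 2280) = 1/((-6313 + 142) + 2280) = 1/(-6171 + 2280) = 1/(-3891) = -1/3891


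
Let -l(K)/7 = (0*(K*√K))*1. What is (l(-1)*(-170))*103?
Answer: 0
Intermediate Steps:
l(K) = 0 (l(K) = -7*0*(K*√K) = -7*0*K^(3/2) = -0 = -7*0 = 0)
(l(-1)*(-170))*103 = (0*(-170))*103 = 0*103 = 0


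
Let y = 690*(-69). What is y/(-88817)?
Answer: 47610/88817 ≈ 0.53605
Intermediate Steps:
y = -47610
y/(-88817) = -47610/(-88817) = -47610*(-1/88817) = 47610/88817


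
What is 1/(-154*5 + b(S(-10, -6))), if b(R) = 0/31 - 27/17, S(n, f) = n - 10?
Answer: -17/13117 ≈ -0.0012960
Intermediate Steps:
S(n, f) = -10 + n
b(R) = -27/17 (b(R) = 0*(1/31) - 27*1/17 = 0 - 27/17 = -27/17)
1/(-154*5 + b(S(-10, -6))) = 1/(-154*5 - 27/17) = 1/(-770 - 27/17) = 1/(-13117/17) = -17/13117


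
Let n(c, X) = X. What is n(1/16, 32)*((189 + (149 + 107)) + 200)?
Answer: 20640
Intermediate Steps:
n(1/16, 32)*((189 + (149 + 107)) + 200) = 32*((189 + (149 + 107)) + 200) = 32*((189 + 256) + 200) = 32*(445 + 200) = 32*645 = 20640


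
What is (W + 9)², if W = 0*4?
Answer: 81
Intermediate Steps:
W = 0
(W + 9)² = (0 + 9)² = 9² = 81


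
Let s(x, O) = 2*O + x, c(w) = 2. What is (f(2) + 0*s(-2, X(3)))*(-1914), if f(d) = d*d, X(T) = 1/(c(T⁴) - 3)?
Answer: -7656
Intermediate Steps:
X(T) = -1 (X(T) = 1/(2 - 3) = 1/(-1) = -1)
f(d) = d²
s(x, O) = x + 2*O
(f(2) + 0*s(-2, X(3)))*(-1914) = (2² + 0*(-2 + 2*(-1)))*(-1914) = (4 + 0*(-2 - 2))*(-1914) = (4 + 0*(-4))*(-1914) = (4 + 0)*(-1914) = 4*(-1914) = -7656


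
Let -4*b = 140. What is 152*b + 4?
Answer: -5316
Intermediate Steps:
b = -35 (b = -¼*140 = -35)
152*b + 4 = 152*(-35) + 4 = -5320 + 4 = -5316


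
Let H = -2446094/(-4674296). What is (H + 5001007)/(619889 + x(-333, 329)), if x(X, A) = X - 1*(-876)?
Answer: 11688094731083/1450041407936 ≈ 8.0605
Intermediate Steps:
x(X, A) = 876 + X (x(X, A) = X + 876 = 876 + X)
H = 1223047/2337148 (H = -2446094*(-1/4674296) = 1223047/2337148 ≈ 0.52331)
(H + 5001007)/(619889 + x(-333, 329)) = (1223047/2337148 + 5001007)/(619889 + (876 - 333)) = 11688094731083/(2337148*(619889 + 543)) = (11688094731083/2337148)/620432 = (11688094731083/2337148)*(1/620432) = 11688094731083/1450041407936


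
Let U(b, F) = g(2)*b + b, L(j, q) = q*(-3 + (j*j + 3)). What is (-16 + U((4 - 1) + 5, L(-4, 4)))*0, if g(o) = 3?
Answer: 0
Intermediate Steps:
L(j, q) = q*j² (L(j, q) = q*(-3 + (j² + 3)) = q*(-3 + (3 + j²)) = q*j²)
U(b, F) = 4*b (U(b, F) = 3*b + b = 4*b)
(-16 + U((4 - 1) + 5, L(-4, 4)))*0 = (-16 + 4*((4 - 1) + 5))*0 = (-16 + 4*(3 + 5))*0 = (-16 + 4*8)*0 = (-16 + 32)*0 = 16*0 = 0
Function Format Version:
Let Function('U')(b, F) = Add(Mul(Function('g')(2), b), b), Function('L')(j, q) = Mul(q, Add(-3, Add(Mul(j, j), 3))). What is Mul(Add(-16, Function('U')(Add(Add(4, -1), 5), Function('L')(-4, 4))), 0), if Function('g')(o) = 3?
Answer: 0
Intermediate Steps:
Function('L')(j, q) = Mul(q, Pow(j, 2)) (Function('L')(j, q) = Mul(q, Add(-3, Add(Pow(j, 2), 3))) = Mul(q, Add(-3, Add(3, Pow(j, 2)))) = Mul(q, Pow(j, 2)))
Function('U')(b, F) = Mul(4, b) (Function('U')(b, F) = Add(Mul(3, b), b) = Mul(4, b))
Mul(Add(-16, Function('U')(Add(Add(4, -1), 5), Function('L')(-4, 4))), 0) = Mul(Add(-16, Mul(4, Add(Add(4, -1), 5))), 0) = Mul(Add(-16, Mul(4, Add(3, 5))), 0) = Mul(Add(-16, Mul(4, 8)), 0) = Mul(Add(-16, 32), 0) = Mul(16, 0) = 0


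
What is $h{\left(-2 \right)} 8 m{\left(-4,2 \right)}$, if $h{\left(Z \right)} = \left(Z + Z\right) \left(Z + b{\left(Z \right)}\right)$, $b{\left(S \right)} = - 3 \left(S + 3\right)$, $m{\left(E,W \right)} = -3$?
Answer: $-480$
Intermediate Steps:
$b{\left(S \right)} = -9 - 3 S$ ($b{\left(S \right)} = - 3 \left(3 + S\right) = -9 - 3 S$)
$h{\left(Z \right)} = 2 Z \left(-9 - 2 Z\right)$ ($h{\left(Z \right)} = \left(Z + Z\right) \left(Z - \left(9 + 3 Z\right)\right) = 2 Z \left(-9 - 2 Z\right)$)
$h{\left(-2 \right)} 8 m{\left(-4,2 \right)} = \left(-2\right) \left(-2\right) \left(9 + 2 \left(-2\right)\right) 8 \left(-3\right) = \left(-2\right) \left(-2\right) \left(9 - 4\right) 8 \left(-3\right) = \left(-2\right) \left(-2\right) 5 \cdot 8 \left(-3\right) = 20 \cdot 8 \left(-3\right) = 160 \left(-3\right) = -480$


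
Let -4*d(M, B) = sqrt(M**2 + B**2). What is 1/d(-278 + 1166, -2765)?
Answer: -4*sqrt(8433769)/8433769 ≈ -0.0013774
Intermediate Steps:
d(M, B) = -sqrt(B**2 + M**2)/4 (d(M, B) = -sqrt(M**2 + B**2)/4 = -sqrt(B**2 + M**2)/4)
1/d(-278 + 1166, -2765) = 1/(-sqrt((-2765)**2 + (-278 + 1166)**2)/4) = 1/(-sqrt(7645225 + 888**2)/4) = 1/(-sqrt(7645225 + 788544)/4) = 1/(-sqrt(8433769)/4) = -4*sqrt(8433769)/8433769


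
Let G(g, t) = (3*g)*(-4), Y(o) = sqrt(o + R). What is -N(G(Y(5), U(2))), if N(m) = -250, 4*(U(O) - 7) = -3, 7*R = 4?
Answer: 250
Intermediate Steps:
R = 4/7 (R = (1/7)*4 = 4/7 ≈ 0.57143)
U(O) = 25/4 (U(O) = 7 + (1/4)*(-3) = 7 - 3/4 = 25/4)
Y(o) = sqrt(4/7 + o) (Y(o) = sqrt(o + 4/7) = sqrt(4/7 + o))
G(g, t) = -12*g
-N(G(Y(5), U(2))) = -1*(-250) = 250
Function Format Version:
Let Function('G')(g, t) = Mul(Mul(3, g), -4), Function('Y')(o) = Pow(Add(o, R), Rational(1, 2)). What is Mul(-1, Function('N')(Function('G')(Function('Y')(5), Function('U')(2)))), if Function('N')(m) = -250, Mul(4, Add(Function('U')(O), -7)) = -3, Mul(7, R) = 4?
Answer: 250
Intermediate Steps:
R = Rational(4, 7) (R = Mul(Rational(1, 7), 4) = Rational(4, 7) ≈ 0.57143)
Function('U')(O) = Rational(25, 4) (Function('U')(O) = Add(7, Mul(Rational(1, 4), -3)) = Add(7, Rational(-3, 4)) = Rational(25, 4))
Function('Y')(o) = Pow(Add(Rational(4, 7), o), Rational(1, 2)) (Function('Y')(o) = Pow(Add(o, Rational(4, 7)), Rational(1, 2)) = Pow(Add(Rational(4, 7), o), Rational(1, 2)))
Function('G')(g, t) = Mul(-12, g)
Mul(-1, Function('N')(Function('G')(Function('Y')(5), Function('U')(2)))) = Mul(-1, -250) = 250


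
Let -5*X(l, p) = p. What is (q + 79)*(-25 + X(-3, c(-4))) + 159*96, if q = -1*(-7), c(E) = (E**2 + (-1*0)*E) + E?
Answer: 64538/5 ≈ 12908.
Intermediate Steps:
c(E) = E + E**2 (c(E) = (E**2 + 0*E) + E = (E**2 + 0) + E = E**2 + E = E + E**2)
X(l, p) = -p/5
q = 7
(q + 79)*(-25 + X(-3, c(-4))) + 159*96 = (7 + 79)*(-25 - (-4)*(1 - 4)/5) + 159*96 = 86*(-25 - (-4)*(-3)/5) + 15264 = 86*(-25 - 1/5*12) + 15264 = 86*(-25 - 12/5) + 15264 = 86*(-137/5) + 15264 = -11782/5 + 15264 = 64538/5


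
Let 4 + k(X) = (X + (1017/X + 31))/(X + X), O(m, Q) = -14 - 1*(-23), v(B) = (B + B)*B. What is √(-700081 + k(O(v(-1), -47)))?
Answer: I*√2800306/2 ≈ 836.71*I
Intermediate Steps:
v(B) = 2*B² (v(B) = (2*B)*B = 2*B²)
O(m, Q) = 9 (O(m, Q) = -14 + 23 = 9)
k(X) = -4 + (31 + X + 1017/X)/(2*X) (k(X) = -4 + (X + (1017/X + 31))/(X + X) = -4 + (X + (31 + 1017/X))/((2*X)) = -4 + (31 + X + 1017/X)*(1/(2*X)) = -4 + (31 + X + 1017/X)/(2*X))
√(-700081 + k(O(v(-1), -47))) = √(-700081 + (½)*(1017 - 7*9² + 31*9)/9²) = √(-700081 + (½)*(1/81)*(1017 - 7*81 + 279)) = √(-700081 + (½)*(1/81)*(1017 - 567 + 279)) = √(-700081 + (½)*(1/81)*729) = √(-700081 + 9/2) = √(-1400153/2) = I*√2800306/2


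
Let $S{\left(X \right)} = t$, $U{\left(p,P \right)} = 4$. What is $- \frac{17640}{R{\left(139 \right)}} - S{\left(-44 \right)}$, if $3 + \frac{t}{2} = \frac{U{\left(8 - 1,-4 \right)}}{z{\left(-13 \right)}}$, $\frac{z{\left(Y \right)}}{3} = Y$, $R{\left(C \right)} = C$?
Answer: $- \frac{654322}{5421} \approx -120.7$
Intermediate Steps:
$z{\left(Y \right)} = 3 Y$
$t = - \frac{242}{39}$ ($t = -6 + 2 \frac{4}{3 \left(-13\right)} = -6 + 2 \frac{4}{-39} = -6 + 2 \cdot 4 \left(- \frac{1}{39}\right) = -6 + 2 \left(- \frac{4}{39}\right) = -6 - \frac{8}{39} = - \frac{242}{39} \approx -6.2051$)
$S{\left(X \right)} = - \frac{242}{39}$
$- \frac{17640}{R{\left(139 \right)}} - S{\left(-44 \right)} = - \frac{17640}{139} - - \frac{242}{39} = \left(-17640\right) \frac{1}{139} + \frac{242}{39} = - \frac{17640}{139} + \frac{242}{39} = - \frac{654322}{5421}$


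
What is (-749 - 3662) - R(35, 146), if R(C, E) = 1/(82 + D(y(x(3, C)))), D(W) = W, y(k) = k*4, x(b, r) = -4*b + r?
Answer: -767515/174 ≈ -4411.0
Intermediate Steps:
x(b, r) = r - 4*b
y(k) = 4*k
R(C, E) = 1/(34 + 4*C) (R(C, E) = 1/(82 + 4*(C - 4*3)) = 1/(82 + 4*(C - 12)) = 1/(82 + 4*(-12 + C)) = 1/(82 + (-48 + 4*C)) = 1/(34 + 4*C))
(-749 - 3662) - R(35, 146) = (-749 - 3662) - 1/(2*(17 + 2*35)) = -4411 - 1/(2*(17 + 70)) = -4411 - 1/(2*87) = -4411 - 1*1/174 = -4411 - 1/174 = -767515/174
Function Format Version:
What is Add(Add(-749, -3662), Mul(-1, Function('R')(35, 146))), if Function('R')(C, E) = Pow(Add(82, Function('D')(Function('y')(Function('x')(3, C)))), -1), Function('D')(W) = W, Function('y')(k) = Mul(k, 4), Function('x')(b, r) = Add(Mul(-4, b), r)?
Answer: Rational(-767515, 174) ≈ -4411.0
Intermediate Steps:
Function('x')(b, r) = Add(r, Mul(-4, b))
Function('y')(k) = Mul(4, k)
Function('R')(C, E) = Pow(Add(34, Mul(4, C)), -1) (Function('R')(C, E) = Pow(Add(82, Mul(4, Add(C, Mul(-4, 3)))), -1) = Pow(Add(82, Mul(4, Add(C, -12))), -1) = Pow(Add(82, Mul(4, Add(-12, C))), -1) = Pow(Add(82, Add(-48, Mul(4, C))), -1) = Pow(Add(34, Mul(4, C)), -1))
Add(Add(-749, -3662), Mul(-1, Function('R')(35, 146))) = Add(Add(-749, -3662), Mul(-1, Mul(Rational(1, 2), Pow(Add(17, Mul(2, 35)), -1)))) = Add(-4411, Mul(-1, Mul(Rational(1, 2), Pow(Add(17, 70), -1)))) = Add(-4411, Mul(-1, Mul(Rational(1, 2), Pow(87, -1)))) = Add(-4411, Mul(-1, Mul(Rational(1, 2), Rational(1, 87)))) = Add(-4411, Mul(-1, Rational(1, 174))) = Add(-4411, Rational(-1, 174)) = Rational(-767515, 174)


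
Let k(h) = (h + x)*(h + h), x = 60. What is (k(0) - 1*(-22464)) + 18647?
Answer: 41111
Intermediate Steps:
k(h) = 2*h*(60 + h) (k(h) = (h + 60)*(h + h) = (60 + h)*(2*h) = 2*h*(60 + h))
(k(0) - 1*(-22464)) + 18647 = (2*0*(60 + 0) - 1*(-22464)) + 18647 = (2*0*60 + 22464) + 18647 = (0 + 22464) + 18647 = 22464 + 18647 = 41111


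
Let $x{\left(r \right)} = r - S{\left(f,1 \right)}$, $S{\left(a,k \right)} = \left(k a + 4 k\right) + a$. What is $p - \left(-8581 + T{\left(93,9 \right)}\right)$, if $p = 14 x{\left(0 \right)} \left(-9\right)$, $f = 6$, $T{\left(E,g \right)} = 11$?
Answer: $10586$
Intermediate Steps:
$S{\left(a,k \right)} = a + 4 k + a k$ ($S{\left(a,k \right)} = \left(a k + 4 k\right) + a = \left(4 k + a k\right) + a = a + 4 k + a k$)
$x{\left(r \right)} = -16 + r$ ($x{\left(r \right)} = r - \left(6 + 4 \cdot 1 + 6 \cdot 1\right) = r - \left(6 + 4 + 6\right) = r - 16 = -16 + r$)
$p = 2016$ ($p = 14 \left(-16 + 0\right) \left(-9\right) = 14 \left(-16\right) \left(-9\right) = \left(-224\right) \left(-9\right) = 2016$)
$p - \left(-8581 + T{\left(93,9 \right)}\right) = 2016 + \left(8581 - 11\right) = 2016 + 8570 = 10586$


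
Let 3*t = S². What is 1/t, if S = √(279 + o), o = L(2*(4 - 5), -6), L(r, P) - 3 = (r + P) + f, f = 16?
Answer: 3/290 ≈ 0.010345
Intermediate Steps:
L(r, P) = 19 + P + r (L(r, P) = 3 + ((r + P) + 16) = 3 + ((P + r) + 16) = 3 + (16 + P + r) = 19 + P + r)
o = 11 (o = 19 - 6 + 2*(4 - 5) = 19 - 6 + 2*(-1) = 19 - 6 - 2 = 11)
S = √290 (S = √(279 + 11) = √290 ≈ 17.029)
t = 290/3 (t = (√290)²/3 = (⅓)*290 = 290/3 ≈ 96.667)
1/t = 1/(290/3) = 3/290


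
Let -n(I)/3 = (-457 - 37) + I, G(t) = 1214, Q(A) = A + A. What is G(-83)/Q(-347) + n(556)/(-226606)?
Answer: -68742650/39316141 ≈ -1.7485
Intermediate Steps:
Q(A) = 2*A
n(I) = 1482 - 3*I (n(I) = -3*((-457 - 37) + I) = -3*(-494 + I) = 1482 - 3*I)
G(-83)/Q(-347) + n(556)/(-226606) = 1214/((2*(-347))) + (1482 - 3*556)/(-226606) = 1214/(-694) + (1482 - 1668)*(-1/226606) = 1214*(-1/694) - 186*(-1/226606) = -607/347 + 93/113303 = -68742650/39316141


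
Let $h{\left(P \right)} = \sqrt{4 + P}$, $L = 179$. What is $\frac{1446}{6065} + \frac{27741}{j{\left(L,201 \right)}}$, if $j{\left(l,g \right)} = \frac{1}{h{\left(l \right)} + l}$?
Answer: $\frac{30116601981}{6065} + 27741 \sqrt{183} \approx 5.3409 \cdot 10^{6}$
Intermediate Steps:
$j{\left(l,g \right)} = \frac{1}{l + \sqrt{4 + l}}$ ($j{\left(l,g \right)} = \frac{1}{\sqrt{4 + l} + l} = \frac{1}{l + \sqrt{4 + l}}$)
$\frac{1446}{6065} + \frac{27741}{j{\left(L,201 \right)}} = \frac{1446}{6065} + \frac{27741}{\frac{1}{179 + \sqrt{4 + 179}}} = 1446 \cdot \frac{1}{6065} + \frac{27741}{\frac{1}{179 + \sqrt{183}}} = \frac{1446}{6065} + 27741 \left(179 + \sqrt{183}\right) = \frac{1446}{6065} + \left(4965639 + 27741 \sqrt{183}\right) = \frac{30116601981}{6065} + 27741 \sqrt{183}$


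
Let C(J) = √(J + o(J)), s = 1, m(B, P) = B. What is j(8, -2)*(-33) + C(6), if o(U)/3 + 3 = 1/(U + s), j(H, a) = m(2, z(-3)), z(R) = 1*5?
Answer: -66 + 3*I*√14/7 ≈ -66.0 + 1.6036*I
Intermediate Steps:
z(R) = 5
j(H, a) = 2
o(U) = -9 + 3/(1 + U) (o(U) = -9 + 3/(U + 1) = -9 + 3/(1 + U))
C(J) = √(J + 3*(-2 - 3*J)/(1 + J))
j(8, -2)*(-33) + C(6) = 2*(-33) + √((-6 + 6² - 8*6)/(1 + 6)) = -66 + √((-6 + 36 - 48)/7) = -66 + √((⅐)*(-18)) = -66 + √(-18/7) = -66 + 3*I*√14/7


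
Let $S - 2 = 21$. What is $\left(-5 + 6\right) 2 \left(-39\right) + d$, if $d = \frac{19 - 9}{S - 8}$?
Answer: $- \frac{232}{3} \approx -77.333$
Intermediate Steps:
$S = 23$ ($S = 2 + 21 = 23$)
$d = \frac{2}{3}$ ($d = \frac{19 - 9}{23 - 8} = \frac{10}{15} = 10 \cdot \frac{1}{15} = \frac{2}{3} \approx 0.66667$)
$\left(-5 + 6\right) 2 \left(-39\right) + d = \left(-5 + 6\right) 2 \left(-39\right) + \frac{2}{3} = 1 \cdot 2 \left(-39\right) + \frac{2}{3} = 2 \left(-39\right) + \frac{2}{3} = -78 + \frac{2}{3} = - \frac{232}{3}$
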